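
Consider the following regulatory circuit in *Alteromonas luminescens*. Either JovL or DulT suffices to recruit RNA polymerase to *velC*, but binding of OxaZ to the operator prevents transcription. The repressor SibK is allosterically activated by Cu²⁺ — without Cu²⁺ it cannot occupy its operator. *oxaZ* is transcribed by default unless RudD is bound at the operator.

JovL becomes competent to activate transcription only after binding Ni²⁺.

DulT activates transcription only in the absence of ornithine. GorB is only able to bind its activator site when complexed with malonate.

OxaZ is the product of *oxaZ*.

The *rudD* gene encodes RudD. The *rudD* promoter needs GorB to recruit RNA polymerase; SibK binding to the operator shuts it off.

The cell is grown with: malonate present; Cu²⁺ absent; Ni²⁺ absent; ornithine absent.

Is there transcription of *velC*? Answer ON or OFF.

Ni²⁺ is absent, so JovL is inactive.
Malonate is present, so GorB is active.
Cu²⁺ is absent, so SibK is inactive.
No repressor is bound and GorB is active, so *rudD* is transcribed.
So RudD is produced and active.
With repressor RudD bound, *oxaZ* is not transcribed.
So OxaZ is not produced.
Ornithine is absent, so DulT is active.
Activator DulT is present, so *velC* is transcribed.

ON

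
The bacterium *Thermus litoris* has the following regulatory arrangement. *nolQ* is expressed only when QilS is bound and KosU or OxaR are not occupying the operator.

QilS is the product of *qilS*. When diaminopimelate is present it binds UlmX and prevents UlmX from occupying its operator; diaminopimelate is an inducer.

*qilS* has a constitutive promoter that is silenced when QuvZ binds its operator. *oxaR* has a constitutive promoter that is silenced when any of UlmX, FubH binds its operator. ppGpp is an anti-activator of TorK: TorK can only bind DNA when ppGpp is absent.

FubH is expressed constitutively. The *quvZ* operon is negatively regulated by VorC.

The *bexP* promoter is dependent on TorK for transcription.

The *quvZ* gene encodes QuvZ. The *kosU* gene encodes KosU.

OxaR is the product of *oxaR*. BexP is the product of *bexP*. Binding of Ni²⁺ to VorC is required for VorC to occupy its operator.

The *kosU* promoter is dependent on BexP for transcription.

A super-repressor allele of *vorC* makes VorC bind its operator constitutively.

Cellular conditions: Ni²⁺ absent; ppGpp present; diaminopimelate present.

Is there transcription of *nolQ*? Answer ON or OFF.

ppGpp is present, so TorK is inactive.
Required activator TorK is absent, so *bexP* is not transcribed.
So BexP is not produced.
Required activator BexP is absent, so *kosU* is not transcribed.
So KosU is not produced.
Diaminopimelate is present, so UlmX is inactive.
FubH is produced constitutively and is active.
With repressor FubH bound, *oxaR* is not transcribed.
So OxaR is not produced.
VorC is constitutively active in this strain.
With repressor VorC bound, *quvZ* is not transcribed.
So QuvZ is not produced.
With no repressor bound, *qilS* is transcribed.
So QilS is produced and active.
No repressor is bound and QilS is active, so *nolQ* is transcribed.

ON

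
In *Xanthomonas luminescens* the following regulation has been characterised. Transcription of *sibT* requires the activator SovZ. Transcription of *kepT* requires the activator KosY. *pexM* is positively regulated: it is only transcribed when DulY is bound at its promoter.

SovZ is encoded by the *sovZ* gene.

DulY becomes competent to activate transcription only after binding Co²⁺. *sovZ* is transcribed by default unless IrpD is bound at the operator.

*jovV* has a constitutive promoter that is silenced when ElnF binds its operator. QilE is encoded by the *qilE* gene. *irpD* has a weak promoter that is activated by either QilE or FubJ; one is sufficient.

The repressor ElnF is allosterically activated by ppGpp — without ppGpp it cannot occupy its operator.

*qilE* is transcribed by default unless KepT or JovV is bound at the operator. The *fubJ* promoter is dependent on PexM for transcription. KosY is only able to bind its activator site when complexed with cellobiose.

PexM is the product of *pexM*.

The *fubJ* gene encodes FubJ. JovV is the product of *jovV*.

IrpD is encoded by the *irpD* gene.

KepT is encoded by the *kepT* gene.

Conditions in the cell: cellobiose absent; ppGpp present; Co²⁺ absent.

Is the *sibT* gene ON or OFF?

OFF

Cellobiose is absent, so KosY is inactive.
Required activator KosY is absent, so *kepT* is not transcribed.
So KepT is not produced.
ppGpp is present, so ElnF is active.
With repressor ElnF bound, *jovV* is not transcribed.
So JovV is not produced.
With no repressor bound, *qilE* is transcribed.
So QilE is produced and active.
Co²⁺ is absent, so DulY is inactive.
Required activator DulY is absent, so *pexM* is not transcribed.
So PexM is not produced.
Required activator PexM is absent, so *fubJ* is not transcribed.
So FubJ is not produced.
Activator QilE is present, so *irpD* is transcribed.
So IrpD is produced and active.
With repressor IrpD bound, *sovZ* is not transcribed.
So SovZ is not produced.
Required activator SovZ is absent, so *sibT* is not transcribed.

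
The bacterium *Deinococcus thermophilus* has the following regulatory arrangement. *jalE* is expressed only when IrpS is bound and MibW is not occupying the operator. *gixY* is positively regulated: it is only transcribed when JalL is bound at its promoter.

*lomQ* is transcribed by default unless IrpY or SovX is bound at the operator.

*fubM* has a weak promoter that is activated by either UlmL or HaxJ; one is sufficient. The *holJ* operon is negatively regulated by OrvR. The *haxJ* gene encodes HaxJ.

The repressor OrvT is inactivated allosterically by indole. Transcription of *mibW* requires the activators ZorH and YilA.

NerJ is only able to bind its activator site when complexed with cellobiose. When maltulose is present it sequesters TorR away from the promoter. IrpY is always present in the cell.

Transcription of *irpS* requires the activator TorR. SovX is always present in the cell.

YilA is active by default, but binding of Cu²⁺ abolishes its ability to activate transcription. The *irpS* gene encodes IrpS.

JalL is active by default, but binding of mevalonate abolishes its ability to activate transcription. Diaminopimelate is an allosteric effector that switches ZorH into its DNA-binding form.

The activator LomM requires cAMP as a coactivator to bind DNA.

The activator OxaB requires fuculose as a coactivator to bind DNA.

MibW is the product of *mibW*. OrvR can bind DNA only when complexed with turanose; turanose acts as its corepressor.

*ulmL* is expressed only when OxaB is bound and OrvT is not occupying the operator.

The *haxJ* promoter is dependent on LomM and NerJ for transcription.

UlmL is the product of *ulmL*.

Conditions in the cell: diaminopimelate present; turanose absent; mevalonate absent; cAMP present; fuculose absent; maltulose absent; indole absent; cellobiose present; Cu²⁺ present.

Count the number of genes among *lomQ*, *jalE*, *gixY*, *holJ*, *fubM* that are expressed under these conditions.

4

IrpY is produced constitutively and is active.
SovX is produced constitutively and is active.
With repressor IrpY bound, *lomQ* is not transcribed.
→ *lomQ* is OFF.
Maltulose is absent, so TorR is active.
No repressor is bound and TorR is active, so *irpS* is transcribed.
So IrpS is produced and active.
Diaminopimelate is present, so ZorH is active.
Cu²⁺ is present, so YilA is inactive.
Required activator YilA is absent, so *mibW* is not transcribed.
So MibW is not produced.
No repressor is bound and IrpS is active, so *jalE* is transcribed.
→ *jalE* is ON.
Mevalonate is absent, so JalL is active.
No repressor is bound and JalL is active, so *gixY* is transcribed.
→ *gixY* is ON.
Turanose is absent, so OrvR is inactive.
With no repressor bound, *holJ* is transcribed.
→ *holJ* is ON.
Indole is absent, so OrvT is active.
Fuculose is absent, so OxaB is inactive.
With repressor OrvT bound, *ulmL* is not transcribed.
So UlmL is not produced.
cAMP is present, so LomM is active.
Cellobiose is present, so NerJ is active.
No repressor is bound and LomM and NerJ are active, so *haxJ* is transcribed.
So HaxJ is produced and active.
Activator HaxJ is present, so *fubM* is transcribed.
→ *fubM* is ON.
4 of the 5 genes are transcribed.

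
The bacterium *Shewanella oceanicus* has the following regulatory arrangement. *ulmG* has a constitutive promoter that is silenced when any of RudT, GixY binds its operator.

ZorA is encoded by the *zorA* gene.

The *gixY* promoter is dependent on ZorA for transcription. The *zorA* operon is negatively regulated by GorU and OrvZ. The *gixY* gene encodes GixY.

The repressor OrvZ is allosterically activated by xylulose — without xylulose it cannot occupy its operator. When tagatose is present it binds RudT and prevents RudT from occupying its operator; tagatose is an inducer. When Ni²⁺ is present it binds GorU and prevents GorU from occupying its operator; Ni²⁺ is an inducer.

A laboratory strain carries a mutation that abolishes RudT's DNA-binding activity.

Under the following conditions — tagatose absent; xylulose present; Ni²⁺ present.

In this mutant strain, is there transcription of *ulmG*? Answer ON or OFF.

ON

RudT is non-functional in this strain, so it has no effect.
Ni²⁺ is present, so GorU is inactive.
Xylulose is present, so OrvZ is active.
With repressor OrvZ bound, *zorA* is not transcribed.
So ZorA is not produced.
Required activator ZorA is absent, so *gixY* is not transcribed.
So GixY is not produced.
With no repressor bound, *ulmG* is transcribed.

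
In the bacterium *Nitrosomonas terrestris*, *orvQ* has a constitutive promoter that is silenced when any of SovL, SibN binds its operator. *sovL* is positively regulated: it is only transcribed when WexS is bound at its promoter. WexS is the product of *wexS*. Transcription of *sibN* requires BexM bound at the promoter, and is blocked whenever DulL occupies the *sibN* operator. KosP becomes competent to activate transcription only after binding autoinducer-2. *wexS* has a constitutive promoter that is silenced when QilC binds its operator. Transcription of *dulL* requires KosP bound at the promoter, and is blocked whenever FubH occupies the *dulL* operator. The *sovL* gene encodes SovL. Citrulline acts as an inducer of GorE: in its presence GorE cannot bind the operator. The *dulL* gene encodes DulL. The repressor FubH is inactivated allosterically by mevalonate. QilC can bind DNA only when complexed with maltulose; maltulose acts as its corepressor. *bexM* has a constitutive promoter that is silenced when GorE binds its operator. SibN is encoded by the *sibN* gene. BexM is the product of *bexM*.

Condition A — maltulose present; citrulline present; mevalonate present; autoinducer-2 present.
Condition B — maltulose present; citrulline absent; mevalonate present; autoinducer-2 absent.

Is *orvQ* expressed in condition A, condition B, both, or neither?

both

Condition A:
Maltulose is present, so QilC is active.
With repressor QilC bound, *wexS* is not transcribed.
So WexS is not produced.
Required activator WexS is absent, so *sovL* is not transcribed.
So SovL is not produced.
Citrulline is present, so GorE is inactive.
With no repressor bound, *bexM* is transcribed.
So BexM is produced and active.
Mevalonate is present, so FubH is inactive.
Autoinducer-2 is present, so KosP is active.
No repressor is bound and KosP is active, so *dulL* is transcribed.
So DulL is produced and active.
With repressor DulL bound, *sibN* is not transcribed.
So SibN is not produced.
With no repressor bound, *orvQ* is transcribed.
→ *orvQ* is ON in A.
Condition B:
Maltulose is present, so QilC is active.
With repressor QilC bound, *wexS* is not transcribed.
So WexS is not produced.
Required activator WexS is absent, so *sovL* is not transcribed.
So SovL is not produced.
Citrulline is absent, so GorE is active.
With repressor GorE bound, *bexM* is not transcribed.
So BexM is not produced.
Mevalonate is present, so FubH is inactive.
Autoinducer-2 is absent, so KosP is inactive.
Required activator KosP is absent, so *dulL* is not transcribed.
So DulL is not produced.
Required activator BexM is absent, so *sibN* is not transcribed.
So SibN is not produced.
With no repressor bound, *orvQ* is transcribed.
→ *orvQ* is ON in B.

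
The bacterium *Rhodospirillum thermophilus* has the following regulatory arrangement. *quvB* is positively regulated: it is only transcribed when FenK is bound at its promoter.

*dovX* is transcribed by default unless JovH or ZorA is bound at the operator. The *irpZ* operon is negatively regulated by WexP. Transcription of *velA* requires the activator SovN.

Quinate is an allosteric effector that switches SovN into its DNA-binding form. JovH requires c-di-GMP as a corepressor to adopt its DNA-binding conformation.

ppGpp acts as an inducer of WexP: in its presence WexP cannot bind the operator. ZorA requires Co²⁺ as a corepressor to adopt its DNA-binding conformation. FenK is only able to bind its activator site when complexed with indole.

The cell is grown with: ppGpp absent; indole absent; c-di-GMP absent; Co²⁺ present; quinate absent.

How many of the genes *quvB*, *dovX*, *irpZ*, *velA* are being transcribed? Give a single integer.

Indole is absent, so FenK is inactive.
Required activator FenK is absent, so *quvB* is not transcribed.
→ *quvB* is OFF.
c-di-GMP is absent, so JovH is inactive.
Co²⁺ is present, so ZorA is active.
With repressor ZorA bound, *dovX* is not transcribed.
→ *dovX* is OFF.
ppGpp is absent, so WexP is active.
With repressor WexP bound, *irpZ* is not transcribed.
→ *irpZ* is OFF.
Quinate is absent, so SovN is inactive.
Required activator SovN is absent, so *velA* is not transcribed.
→ *velA* is OFF.
0 of the 4 genes are transcribed.

0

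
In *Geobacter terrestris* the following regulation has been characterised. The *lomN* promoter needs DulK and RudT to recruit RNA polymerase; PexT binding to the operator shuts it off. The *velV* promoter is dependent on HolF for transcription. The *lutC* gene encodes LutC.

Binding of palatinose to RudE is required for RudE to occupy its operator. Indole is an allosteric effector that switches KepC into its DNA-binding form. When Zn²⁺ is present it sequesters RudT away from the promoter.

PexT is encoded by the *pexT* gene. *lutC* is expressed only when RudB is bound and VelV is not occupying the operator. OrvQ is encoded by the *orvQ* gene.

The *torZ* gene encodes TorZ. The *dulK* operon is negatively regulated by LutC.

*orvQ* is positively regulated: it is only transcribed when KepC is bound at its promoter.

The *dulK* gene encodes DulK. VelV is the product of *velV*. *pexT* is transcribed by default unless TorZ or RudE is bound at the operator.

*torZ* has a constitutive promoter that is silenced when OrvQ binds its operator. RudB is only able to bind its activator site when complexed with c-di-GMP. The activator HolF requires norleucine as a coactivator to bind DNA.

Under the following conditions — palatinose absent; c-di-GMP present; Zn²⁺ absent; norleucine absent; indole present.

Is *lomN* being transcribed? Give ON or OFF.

OFF

Indole is present, so KepC is active.
No repressor is bound and KepC is active, so *orvQ* is transcribed.
So OrvQ is produced and active.
With repressor OrvQ bound, *torZ* is not transcribed.
So TorZ is not produced.
Palatinose is absent, so RudE is inactive.
With no repressor bound, *pexT* is transcribed.
So PexT is produced and active.
c-di-GMP is present, so RudB is active.
Norleucine is absent, so HolF is inactive.
Required activator HolF is absent, so *velV* is not transcribed.
So VelV is not produced.
No repressor is bound and RudB is active, so *lutC* is transcribed.
So LutC is produced and active.
With repressor LutC bound, *dulK* is not transcribed.
So DulK is not produced.
Zn²⁺ is absent, so RudT is active.
With repressor PexT bound, *lomN* is not transcribed.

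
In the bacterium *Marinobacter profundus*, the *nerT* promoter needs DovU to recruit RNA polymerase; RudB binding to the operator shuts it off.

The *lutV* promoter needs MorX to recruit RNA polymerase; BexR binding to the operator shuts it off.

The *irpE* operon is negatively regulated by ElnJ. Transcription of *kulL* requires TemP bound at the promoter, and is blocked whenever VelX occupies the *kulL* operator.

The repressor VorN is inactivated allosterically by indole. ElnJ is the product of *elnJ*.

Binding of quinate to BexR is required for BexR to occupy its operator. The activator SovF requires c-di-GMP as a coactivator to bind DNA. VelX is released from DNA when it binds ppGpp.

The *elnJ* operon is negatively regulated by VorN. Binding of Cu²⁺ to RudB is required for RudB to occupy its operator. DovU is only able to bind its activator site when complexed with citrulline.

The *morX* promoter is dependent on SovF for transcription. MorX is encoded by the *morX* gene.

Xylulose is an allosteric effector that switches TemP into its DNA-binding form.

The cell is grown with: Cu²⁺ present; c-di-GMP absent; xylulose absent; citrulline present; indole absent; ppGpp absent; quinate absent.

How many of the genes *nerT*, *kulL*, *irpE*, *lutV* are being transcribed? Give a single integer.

Citrulline is present, so DovU is active.
Cu²⁺ is present, so RudB is active.
With repressor RudB bound, *nerT* is not transcribed.
→ *nerT* is OFF.
ppGpp is absent, so VelX is active.
Xylulose is absent, so TemP is inactive.
With repressor VelX bound, *kulL* is not transcribed.
→ *kulL* is OFF.
Indole is absent, so VorN is active.
With repressor VorN bound, *elnJ* is not transcribed.
So ElnJ is not produced.
With no repressor bound, *irpE* is transcribed.
→ *irpE* is ON.
c-di-GMP is absent, so SovF is inactive.
Required activator SovF is absent, so *morX* is not transcribed.
So MorX is not produced.
Quinate is absent, so BexR is inactive.
Required activator MorX is absent, so *lutV* is not transcribed.
→ *lutV* is OFF.
1 of the 4 genes is transcribed.

1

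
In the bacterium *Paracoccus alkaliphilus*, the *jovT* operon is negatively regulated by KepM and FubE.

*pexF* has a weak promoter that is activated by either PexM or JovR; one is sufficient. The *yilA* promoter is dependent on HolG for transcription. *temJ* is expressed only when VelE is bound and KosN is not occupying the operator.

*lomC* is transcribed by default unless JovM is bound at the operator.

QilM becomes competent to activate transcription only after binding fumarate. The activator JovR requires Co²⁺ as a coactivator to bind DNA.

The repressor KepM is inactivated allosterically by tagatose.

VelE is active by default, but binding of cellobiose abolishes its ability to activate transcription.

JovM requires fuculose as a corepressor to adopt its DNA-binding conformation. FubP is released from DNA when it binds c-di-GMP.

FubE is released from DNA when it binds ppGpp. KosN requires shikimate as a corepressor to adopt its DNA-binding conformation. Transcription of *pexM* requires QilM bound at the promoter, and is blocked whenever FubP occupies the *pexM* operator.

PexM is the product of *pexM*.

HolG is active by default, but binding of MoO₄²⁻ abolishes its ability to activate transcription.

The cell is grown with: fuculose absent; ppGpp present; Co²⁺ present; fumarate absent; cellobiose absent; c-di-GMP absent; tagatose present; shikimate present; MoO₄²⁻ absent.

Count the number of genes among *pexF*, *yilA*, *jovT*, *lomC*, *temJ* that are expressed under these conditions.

c-di-GMP is absent, so FubP is active.
Fumarate is absent, so QilM is inactive.
With repressor FubP bound, *pexM* is not transcribed.
So PexM is not produced.
Co²⁺ is present, so JovR is active.
Activator JovR is present, so *pexF* is transcribed.
→ *pexF* is ON.
MoO₄²⁻ is absent, so HolG is active.
No repressor is bound and HolG is active, so *yilA* is transcribed.
→ *yilA* is ON.
Tagatose is present, so KepM is inactive.
ppGpp is present, so FubE is inactive.
With no repressor bound, *jovT* is transcribed.
→ *jovT* is ON.
Fuculose is absent, so JovM is inactive.
With no repressor bound, *lomC* is transcribed.
→ *lomC* is ON.
Shikimate is present, so KosN is active.
Cellobiose is absent, so VelE is active.
With repressor KosN bound, *temJ* is not transcribed.
→ *temJ* is OFF.
4 of the 5 genes are transcribed.

4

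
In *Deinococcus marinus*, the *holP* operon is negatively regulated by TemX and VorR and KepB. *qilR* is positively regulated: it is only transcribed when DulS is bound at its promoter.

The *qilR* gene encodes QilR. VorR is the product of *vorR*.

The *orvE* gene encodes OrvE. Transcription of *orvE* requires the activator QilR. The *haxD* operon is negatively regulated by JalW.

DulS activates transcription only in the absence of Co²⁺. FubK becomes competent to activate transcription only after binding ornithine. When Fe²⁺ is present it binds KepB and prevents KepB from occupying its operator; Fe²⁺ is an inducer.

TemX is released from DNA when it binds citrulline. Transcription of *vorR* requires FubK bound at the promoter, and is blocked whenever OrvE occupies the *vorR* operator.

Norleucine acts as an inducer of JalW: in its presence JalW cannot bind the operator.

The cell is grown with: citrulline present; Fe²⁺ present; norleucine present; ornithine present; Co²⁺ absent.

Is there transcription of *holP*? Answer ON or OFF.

Citrulline is present, so TemX is inactive.
Co²⁺ is absent, so DulS is active.
No repressor is bound and DulS is active, so *qilR* is transcribed.
So QilR is produced and active.
No repressor is bound and QilR is active, so *orvE* is transcribed.
So OrvE is produced and active.
Ornithine is present, so FubK is active.
With repressor OrvE bound, *vorR* is not transcribed.
So VorR is not produced.
Fe²⁺ is present, so KepB is inactive.
With no repressor bound, *holP* is transcribed.

ON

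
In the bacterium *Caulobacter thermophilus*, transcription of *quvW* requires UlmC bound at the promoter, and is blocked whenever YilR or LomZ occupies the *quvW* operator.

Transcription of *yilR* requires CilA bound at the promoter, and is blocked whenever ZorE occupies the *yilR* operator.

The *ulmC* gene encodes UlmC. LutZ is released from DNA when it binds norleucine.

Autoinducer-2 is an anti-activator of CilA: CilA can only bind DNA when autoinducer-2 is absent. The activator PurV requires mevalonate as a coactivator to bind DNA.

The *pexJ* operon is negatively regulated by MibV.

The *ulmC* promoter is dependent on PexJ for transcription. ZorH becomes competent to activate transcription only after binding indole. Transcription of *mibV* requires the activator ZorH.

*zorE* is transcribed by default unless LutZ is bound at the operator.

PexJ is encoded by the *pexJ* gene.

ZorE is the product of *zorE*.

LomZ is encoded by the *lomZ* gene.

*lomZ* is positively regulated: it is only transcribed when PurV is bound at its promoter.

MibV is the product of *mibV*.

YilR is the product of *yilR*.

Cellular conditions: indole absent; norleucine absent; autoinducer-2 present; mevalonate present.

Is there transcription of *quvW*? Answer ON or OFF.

OFF

Indole is absent, so ZorH is inactive.
Required activator ZorH is absent, so *mibV* is not transcribed.
So MibV is not produced.
With no repressor bound, *pexJ* is transcribed.
So PexJ is produced and active.
No repressor is bound and PexJ is active, so *ulmC* is transcribed.
So UlmC is produced and active.
Autoinducer-2 is present, so CilA is inactive.
Norleucine is absent, so LutZ is active.
With repressor LutZ bound, *zorE* is not transcribed.
So ZorE is not produced.
Required activator CilA is absent, so *yilR* is not transcribed.
So YilR is not produced.
Mevalonate is present, so PurV is active.
No repressor is bound and PurV is active, so *lomZ* is transcribed.
So LomZ is produced and active.
With repressor LomZ bound, *quvW* is not transcribed.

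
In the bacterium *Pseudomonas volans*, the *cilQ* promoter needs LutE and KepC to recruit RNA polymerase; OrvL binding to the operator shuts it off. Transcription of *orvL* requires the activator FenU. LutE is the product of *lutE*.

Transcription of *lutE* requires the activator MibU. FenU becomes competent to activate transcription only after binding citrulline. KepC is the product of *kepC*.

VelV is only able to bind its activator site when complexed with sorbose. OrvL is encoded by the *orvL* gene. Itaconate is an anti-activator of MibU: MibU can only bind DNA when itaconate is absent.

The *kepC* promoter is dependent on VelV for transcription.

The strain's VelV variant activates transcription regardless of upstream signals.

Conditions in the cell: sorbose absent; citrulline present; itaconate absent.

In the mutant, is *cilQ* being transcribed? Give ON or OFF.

Itaconate is absent, so MibU is active.
No repressor is bound and MibU is active, so *lutE* is transcribed.
So LutE is produced and active.
Citrulline is present, so FenU is active.
No repressor is bound and FenU is active, so *orvL* is transcribed.
So OrvL is produced and active.
VelV is constitutively active in this strain.
No repressor is bound and VelV is active, so *kepC* is transcribed.
So KepC is produced and active.
With repressor OrvL bound, *cilQ* is not transcribed.

OFF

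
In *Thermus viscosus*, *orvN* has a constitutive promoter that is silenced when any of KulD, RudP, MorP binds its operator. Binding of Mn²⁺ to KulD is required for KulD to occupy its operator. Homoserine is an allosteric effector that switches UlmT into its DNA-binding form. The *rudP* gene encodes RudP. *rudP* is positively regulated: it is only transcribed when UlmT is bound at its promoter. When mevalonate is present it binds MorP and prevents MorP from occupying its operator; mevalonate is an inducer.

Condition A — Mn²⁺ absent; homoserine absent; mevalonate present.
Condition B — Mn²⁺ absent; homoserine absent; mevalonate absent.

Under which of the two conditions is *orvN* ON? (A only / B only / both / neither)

A only

Condition A:
Mn²⁺ is absent, so KulD is inactive.
Homoserine is absent, so UlmT is inactive.
Required activator UlmT is absent, so *rudP* is not transcribed.
So RudP is not produced.
Mevalonate is present, so MorP is inactive.
With no repressor bound, *orvN* is transcribed.
→ *orvN* is ON in A.
Condition B:
Mn²⁺ is absent, so KulD is inactive.
Homoserine is absent, so UlmT is inactive.
Required activator UlmT is absent, so *rudP* is not transcribed.
So RudP is not produced.
Mevalonate is absent, so MorP is active.
With repressor MorP bound, *orvN* is not transcribed.
→ *orvN* is OFF in B.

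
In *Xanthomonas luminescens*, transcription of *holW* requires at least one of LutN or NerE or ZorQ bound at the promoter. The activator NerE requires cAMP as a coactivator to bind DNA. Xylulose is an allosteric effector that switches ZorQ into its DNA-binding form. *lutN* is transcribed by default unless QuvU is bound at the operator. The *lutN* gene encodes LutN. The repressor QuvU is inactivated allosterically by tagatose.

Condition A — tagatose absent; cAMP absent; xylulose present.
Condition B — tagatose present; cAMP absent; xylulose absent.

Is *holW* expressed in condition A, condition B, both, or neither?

Condition A:
Tagatose is absent, so QuvU is active.
With repressor QuvU bound, *lutN* is not transcribed.
So LutN is not produced.
cAMP is absent, so NerE is inactive.
Xylulose is present, so ZorQ is active.
Activator ZorQ is present, so *holW* is transcribed.
→ *holW* is ON in A.
Condition B:
Tagatose is present, so QuvU is inactive.
With no repressor bound, *lutN* is transcribed.
So LutN is produced and active.
cAMP is absent, so NerE is inactive.
Xylulose is absent, so ZorQ is inactive.
Activator LutN is present, so *holW* is transcribed.
→ *holW* is ON in B.

both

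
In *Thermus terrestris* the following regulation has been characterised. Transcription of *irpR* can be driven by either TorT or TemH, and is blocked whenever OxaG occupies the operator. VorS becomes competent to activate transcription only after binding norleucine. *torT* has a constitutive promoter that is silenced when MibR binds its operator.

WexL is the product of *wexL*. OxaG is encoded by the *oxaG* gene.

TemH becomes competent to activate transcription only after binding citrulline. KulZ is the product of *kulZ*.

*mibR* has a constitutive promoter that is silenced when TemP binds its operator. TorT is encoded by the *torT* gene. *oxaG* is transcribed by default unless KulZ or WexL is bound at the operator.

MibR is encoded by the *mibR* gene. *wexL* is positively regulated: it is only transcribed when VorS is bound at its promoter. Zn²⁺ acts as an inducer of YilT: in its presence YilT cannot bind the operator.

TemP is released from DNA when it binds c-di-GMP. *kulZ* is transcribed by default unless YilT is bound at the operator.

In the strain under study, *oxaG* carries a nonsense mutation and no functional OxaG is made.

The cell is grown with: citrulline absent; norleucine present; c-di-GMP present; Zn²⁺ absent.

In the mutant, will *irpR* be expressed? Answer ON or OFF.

c-di-GMP is present, so TemP is inactive.
With no repressor bound, *mibR* is transcribed.
So MibR is produced and active.
With repressor MibR bound, *torT* is not transcribed.
So TorT is not produced.
Citrulline is absent, so TemH is inactive.
OxaG is non-functional in this strain, so it has no effect.
No activator is available at the *irpR* promoter, so *irpR* is not transcribed.

OFF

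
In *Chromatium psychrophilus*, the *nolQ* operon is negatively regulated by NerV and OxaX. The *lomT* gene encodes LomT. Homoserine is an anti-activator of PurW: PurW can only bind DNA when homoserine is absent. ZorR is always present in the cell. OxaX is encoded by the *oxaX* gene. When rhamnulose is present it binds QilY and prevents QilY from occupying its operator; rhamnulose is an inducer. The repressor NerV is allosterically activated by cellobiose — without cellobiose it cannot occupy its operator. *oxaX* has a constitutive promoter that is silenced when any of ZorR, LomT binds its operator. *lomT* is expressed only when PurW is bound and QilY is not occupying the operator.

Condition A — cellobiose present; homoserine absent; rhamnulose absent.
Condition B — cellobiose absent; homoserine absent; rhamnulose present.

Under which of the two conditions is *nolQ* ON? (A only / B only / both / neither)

B only

Condition A:
Cellobiose is present, so NerV is active.
ZorR is produced constitutively and is active.
Homoserine is absent, so PurW is active.
Rhamnulose is absent, so QilY is active.
With repressor QilY bound, *lomT* is not transcribed.
So LomT is not produced.
With repressor ZorR bound, *oxaX* is not transcribed.
So OxaX is not produced.
With repressor NerV bound, *nolQ* is not transcribed.
→ *nolQ* is OFF in A.
Condition B:
Cellobiose is absent, so NerV is inactive.
ZorR is produced constitutively and is active.
Homoserine is absent, so PurW is active.
Rhamnulose is present, so QilY is inactive.
No repressor is bound and PurW is active, so *lomT* is transcribed.
So LomT is produced and active.
With repressor ZorR bound, *oxaX* is not transcribed.
So OxaX is not produced.
With no repressor bound, *nolQ* is transcribed.
→ *nolQ* is ON in B.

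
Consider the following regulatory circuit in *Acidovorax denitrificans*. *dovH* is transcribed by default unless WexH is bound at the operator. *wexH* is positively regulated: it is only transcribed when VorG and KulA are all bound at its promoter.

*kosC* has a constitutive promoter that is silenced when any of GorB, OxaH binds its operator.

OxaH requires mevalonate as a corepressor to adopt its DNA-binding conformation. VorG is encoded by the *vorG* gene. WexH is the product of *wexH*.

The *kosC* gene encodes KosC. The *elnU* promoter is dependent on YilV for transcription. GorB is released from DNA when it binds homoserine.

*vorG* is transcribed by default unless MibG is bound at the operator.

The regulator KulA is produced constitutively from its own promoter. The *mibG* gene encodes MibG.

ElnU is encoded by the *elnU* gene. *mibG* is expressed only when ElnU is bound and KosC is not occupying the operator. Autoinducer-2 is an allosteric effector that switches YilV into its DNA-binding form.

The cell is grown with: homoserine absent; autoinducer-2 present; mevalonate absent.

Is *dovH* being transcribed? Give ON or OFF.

ON

Autoinducer-2 is present, so YilV is active.
No repressor is bound and YilV is active, so *elnU* is transcribed.
So ElnU is produced and active.
Homoserine is absent, so GorB is active.
Mevalonate is absent, so OxaH is inactive.
With repressor GorB bound, *kosC* is not transcribed.
So KosC is not produced.
No repressor is bound and ElnU is active, so *mibG* is transcribed.
So MibG is produced and active.
With repressor MibG bound, *vorG* is not transcribed.
So VorG is not produced.
KulA is produced constitutively and is active.
Required activator VorG is absent, so *wexH* is not transcribed.
So WexH is not produced.
With no repressor bound, *dovH* is transcribed.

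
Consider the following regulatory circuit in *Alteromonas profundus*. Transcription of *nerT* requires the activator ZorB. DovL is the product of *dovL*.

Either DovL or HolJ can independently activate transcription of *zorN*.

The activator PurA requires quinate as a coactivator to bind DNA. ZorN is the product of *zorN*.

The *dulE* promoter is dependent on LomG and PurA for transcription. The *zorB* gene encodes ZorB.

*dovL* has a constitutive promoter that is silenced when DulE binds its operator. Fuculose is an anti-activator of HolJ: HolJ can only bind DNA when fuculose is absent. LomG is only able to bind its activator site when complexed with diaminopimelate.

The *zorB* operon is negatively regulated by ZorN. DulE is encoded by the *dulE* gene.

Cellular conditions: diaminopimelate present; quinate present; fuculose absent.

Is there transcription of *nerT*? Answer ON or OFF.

OFF

Diaminopimelate is present, so LomG is active.
Quinate is present, so PurA is active.
No repressor is bound and LomG and PurA are active, so *dulE* is transcribed.
So DulE is produced and active.
With repressor DulE bound, *dovL* is not transcribed.
So DovL is not produced.
Fuculose is absent, so HolJ is active.
Activator HolJ is present, so *zorN* is transcribed.
So ZorN is produced and active.
With repressor ZorN bound, *zorB* is not transcribed.
So ZorB is not produced.
Required activator ZorB is absent, so *nerT* is not transcribed.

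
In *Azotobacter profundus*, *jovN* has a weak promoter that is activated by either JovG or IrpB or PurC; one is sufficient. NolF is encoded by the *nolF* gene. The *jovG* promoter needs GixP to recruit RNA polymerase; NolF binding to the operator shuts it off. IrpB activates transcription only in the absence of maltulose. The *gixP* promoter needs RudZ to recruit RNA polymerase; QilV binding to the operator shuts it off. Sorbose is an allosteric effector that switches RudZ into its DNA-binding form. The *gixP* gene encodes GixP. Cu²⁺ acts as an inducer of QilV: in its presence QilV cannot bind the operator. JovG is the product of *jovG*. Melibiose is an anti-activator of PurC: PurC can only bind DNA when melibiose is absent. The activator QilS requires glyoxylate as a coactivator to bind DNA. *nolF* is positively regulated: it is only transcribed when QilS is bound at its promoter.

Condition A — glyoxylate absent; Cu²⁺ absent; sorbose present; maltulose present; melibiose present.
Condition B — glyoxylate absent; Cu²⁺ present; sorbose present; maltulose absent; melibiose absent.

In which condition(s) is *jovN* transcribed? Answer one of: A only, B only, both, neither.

B only

Condition A:
Glyoxylate is absent, so QilS is inactive.
Required activator QilS is absent, so *nolF* is not transcribed.
So NolF is not produced.
Cu²⁺ is absent, so QilV is active.
Sorbose is present, so RudZ is active.
With repressor QilV bound, *gixP* is not transcribed.
So GixP is not produced.
Required activator GixP is absent, so *jovG* is not transcribed.
So JovG is not produced.
Maltulose is present, so IrpB is inactive.
Melibiose is present, so PurC is inactive.
No activator is available at the *jovN* promoter, so *jovN* is not transcribed.
→ *jovN* is OFF in A.
Condition B:
Glyoxylate is absent, so QilS is inactive.
Required activator QilS is absent, so *nolF* is not transcribed.
So NolF is not produced.
Cu²⁺ is present, so QilV is inactive.
Sorbose is present, so RudZ is active.
No repressor is bound and RudZ is active, so *gixP* is transcribed.
So GixP is produced and active.
No repressor is bound and GixP is active, so *jovG* is transcribed.
So JovG is produced and active.
Maltulose is absent, so IrpB is active.
Melibiose is absent, so PurC is active.
Activator JovG is present, so *jovN* is transcribed.
→ *jovN* is ON in B.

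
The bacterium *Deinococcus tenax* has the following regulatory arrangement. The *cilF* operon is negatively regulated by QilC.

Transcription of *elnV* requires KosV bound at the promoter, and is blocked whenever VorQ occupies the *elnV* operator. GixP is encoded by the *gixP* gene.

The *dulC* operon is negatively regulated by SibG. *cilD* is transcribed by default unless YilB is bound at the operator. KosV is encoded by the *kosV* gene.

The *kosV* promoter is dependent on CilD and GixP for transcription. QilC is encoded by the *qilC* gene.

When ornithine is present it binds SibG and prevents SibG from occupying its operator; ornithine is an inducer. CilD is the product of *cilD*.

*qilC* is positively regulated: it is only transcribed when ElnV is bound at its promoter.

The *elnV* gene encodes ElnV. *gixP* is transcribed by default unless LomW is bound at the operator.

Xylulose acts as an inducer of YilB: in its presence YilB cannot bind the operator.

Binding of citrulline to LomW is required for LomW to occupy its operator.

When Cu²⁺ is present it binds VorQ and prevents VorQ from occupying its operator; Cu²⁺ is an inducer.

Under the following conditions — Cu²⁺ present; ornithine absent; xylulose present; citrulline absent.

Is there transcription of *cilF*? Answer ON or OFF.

OFF

Xylulose is present, so YilB is inactive.
With no repressor bound, *cilD* is transcribed.
So CilD is produced and active.
Citrulline is absent, so LomW is inactive.
With no repressor bound, *gixP* is transcribed.
So GixP is produced and active.
No repressor is bound and CilD and GixP are active, so *kosV* is transcribed.
So KosV is produced and active.
Cu²⁺ is present, so VorQ is inactive.
No repressor is bound and KosV is active, so *elnV* is transcribed.
So ElnV is produced and active.
No repressor is bound and ElnV is active, so *qilC* is transcribed.
So QilC is produced and active.
With repressor QilC bound, *cilF* is not transcribed.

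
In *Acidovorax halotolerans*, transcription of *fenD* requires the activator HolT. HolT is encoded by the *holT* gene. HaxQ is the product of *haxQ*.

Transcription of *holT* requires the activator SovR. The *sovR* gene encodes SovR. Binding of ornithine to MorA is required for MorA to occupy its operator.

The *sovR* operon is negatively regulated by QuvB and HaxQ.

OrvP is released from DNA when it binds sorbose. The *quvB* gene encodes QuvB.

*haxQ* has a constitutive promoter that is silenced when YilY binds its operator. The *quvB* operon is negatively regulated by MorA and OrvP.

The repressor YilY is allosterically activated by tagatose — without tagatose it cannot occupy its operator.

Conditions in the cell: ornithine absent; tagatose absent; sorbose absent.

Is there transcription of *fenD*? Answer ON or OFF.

Ornithine is absent, so MorA is inactive.
Sorbose is absent, so OrvP is active.
With repressor OrvP bound, *quvB* is not transcribed.
So QuvB is not produced.
Tagatose is absent, so YilY is inactive.
With no repressor bound, *haxQ* is transcribed.
So HaxQ is produced and active.
With repressor HaxQ bound, *sovR* is not transcribed.
So SovR is not produced.
Required activator SovR is absent, so *holT* is not transcribed.
So HolT is not produced.
Required activator HolT is absent, so *fenD* is not transcribed.

OFF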